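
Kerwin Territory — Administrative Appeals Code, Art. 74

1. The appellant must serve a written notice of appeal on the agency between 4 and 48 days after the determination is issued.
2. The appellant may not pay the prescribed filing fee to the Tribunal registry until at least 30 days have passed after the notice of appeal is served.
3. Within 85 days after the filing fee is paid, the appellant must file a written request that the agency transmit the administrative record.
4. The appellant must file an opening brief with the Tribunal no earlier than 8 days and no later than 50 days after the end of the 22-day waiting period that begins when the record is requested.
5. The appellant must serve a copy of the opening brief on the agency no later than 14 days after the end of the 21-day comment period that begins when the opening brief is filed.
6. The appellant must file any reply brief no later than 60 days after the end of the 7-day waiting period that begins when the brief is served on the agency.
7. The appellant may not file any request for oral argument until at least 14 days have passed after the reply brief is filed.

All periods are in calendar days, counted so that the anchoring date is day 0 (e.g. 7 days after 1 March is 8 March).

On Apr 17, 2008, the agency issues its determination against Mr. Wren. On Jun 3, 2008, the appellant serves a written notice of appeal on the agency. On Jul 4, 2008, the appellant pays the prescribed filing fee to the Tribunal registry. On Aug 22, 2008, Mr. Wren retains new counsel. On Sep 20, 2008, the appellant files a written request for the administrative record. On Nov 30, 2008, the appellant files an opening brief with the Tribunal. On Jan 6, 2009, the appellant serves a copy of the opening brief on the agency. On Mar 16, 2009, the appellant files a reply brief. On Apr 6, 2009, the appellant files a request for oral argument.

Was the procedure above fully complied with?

No

Step 1: the window is 4–48 days after Apr 17, 2008 (when the determination is issued), so Apr 21, 2008 through Jun 4, 2008; Jun 3, 2008 falls inside that range.
Step 2: the earliest permitted date is 30 days after Jun 3, 2008 (when the notice of appeal is served), i.e. Jul 3, 2008; done Jul 4, 2008 — permitted.
Step 3: 85 days after Jul 4, 2008 (when the filing fee is paid) is Sep 27, 2008; Sep 20, 2008 is within that limit.
Step 4: the window is 8–50 days after Oct 12, 2008 (end of the 22-day waiting period, which began when the record is requested on Sep 20, 2008), so Oct 20, 2008 through Dec 1, 2008; Nov 30, 2008 falls inside that range.
Step 5: 14 days after Dec 21, 2008 (end of the 21-day comment period, which began when the opening brief is filed on Nov 30, 2008) is Jan 4, 2009; done Jan 6, 2009 — 2 days late.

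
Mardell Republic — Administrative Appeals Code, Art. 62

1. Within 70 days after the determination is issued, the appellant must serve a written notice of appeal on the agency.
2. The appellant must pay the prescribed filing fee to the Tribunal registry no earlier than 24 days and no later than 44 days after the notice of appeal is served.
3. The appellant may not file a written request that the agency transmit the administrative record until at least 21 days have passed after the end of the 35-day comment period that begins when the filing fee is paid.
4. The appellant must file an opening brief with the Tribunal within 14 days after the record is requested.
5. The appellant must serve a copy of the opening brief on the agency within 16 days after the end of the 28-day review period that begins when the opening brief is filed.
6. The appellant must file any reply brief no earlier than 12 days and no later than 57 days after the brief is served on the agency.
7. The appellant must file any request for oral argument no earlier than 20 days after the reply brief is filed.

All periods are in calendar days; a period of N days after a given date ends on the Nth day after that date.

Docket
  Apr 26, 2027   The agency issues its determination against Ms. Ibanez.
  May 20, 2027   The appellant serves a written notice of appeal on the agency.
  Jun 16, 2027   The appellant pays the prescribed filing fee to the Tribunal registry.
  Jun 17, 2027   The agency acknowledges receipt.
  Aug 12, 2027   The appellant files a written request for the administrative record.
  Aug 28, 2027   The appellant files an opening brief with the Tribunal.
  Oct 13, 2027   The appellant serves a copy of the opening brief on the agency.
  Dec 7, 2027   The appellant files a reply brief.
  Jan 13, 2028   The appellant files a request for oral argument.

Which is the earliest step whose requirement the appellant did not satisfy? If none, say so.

Step 4

Step 1: 70 days after Apr 26, 2027 (when the determination is issued) is Jul 5, 2027; done May 20, 2027 — timely.
Step 2: the window is 24–44 days after May 20, 2027 (when the notice of appeal is served), so Jun 13, 2027 through Jul 3, 2027; done Jun 16, 2027 — within the window.
Step 3: the earliest permitted date is 21 days after Jul 21, 2027 (end of the 35-day comment period, which began when the filing fee is paid on Jun 16, 2027), i.e. Aug 11, 2027; done Aug 12, 2027 — permitted.
Step 4: 14 days after Aug 12, 2027 (when the record is requested) is Aug 26, 2027; Aug 28, 2027 misses that deadline by 2 days.
The procedure was therefore not followed at step 4.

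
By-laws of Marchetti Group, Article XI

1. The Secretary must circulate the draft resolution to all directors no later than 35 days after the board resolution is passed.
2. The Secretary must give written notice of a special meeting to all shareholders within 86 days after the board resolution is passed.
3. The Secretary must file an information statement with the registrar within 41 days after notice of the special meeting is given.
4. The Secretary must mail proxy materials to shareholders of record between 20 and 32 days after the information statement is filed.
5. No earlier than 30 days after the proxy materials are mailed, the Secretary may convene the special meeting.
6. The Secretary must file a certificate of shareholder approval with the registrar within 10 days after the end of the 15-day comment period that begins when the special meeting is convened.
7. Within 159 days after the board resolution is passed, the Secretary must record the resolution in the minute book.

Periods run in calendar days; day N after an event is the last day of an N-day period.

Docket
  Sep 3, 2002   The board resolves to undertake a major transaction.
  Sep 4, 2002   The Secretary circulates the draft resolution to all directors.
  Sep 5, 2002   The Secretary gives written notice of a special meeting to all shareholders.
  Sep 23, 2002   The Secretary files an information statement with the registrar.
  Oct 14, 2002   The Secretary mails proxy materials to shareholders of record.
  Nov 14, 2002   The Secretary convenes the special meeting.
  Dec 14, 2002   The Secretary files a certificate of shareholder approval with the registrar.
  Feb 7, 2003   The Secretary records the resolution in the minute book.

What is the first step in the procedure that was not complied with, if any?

Step 1: 35 days after Sep 3, 2002 (when the board resolution is passed) is Oct 8, 2002; done Sep 4, 2002 — timely.
Step 2: 86 days after Sep 3, 2002 (when the board resolution is passed) is Nov 28, 2002; completed Sep 5, 2002, before the deadline.
Step 3: 41 days after Sep 5, 2002 (when notice of the special meeting is given) is Oct 16, 2002; completed Sep 23, 2002, before the deadline.
Step 4: the window is 20–32 days after Sep 23, 2002 (when the information statement is filed), so Oct 13, 2002 through Oct 25, 2002; done Oct 14, 2002 — within the window.
Step 5: the earliest permitted date is 30 days after Oct 14, 2002 (when the proxy materials are mailed), i.e. Nov 13, 2002; done Nov 14, 2002 — permitted.
Step 6: 10 days after Nov 29, 2002 (end of the 15-day comment period, which began when the special meeting is convened on Nov 14, 2002) is Dec 9, 2002; not done until Dec 14, 2002, 5 days after the deadline.
The procedure was therefore not followed at step 6.

Step 6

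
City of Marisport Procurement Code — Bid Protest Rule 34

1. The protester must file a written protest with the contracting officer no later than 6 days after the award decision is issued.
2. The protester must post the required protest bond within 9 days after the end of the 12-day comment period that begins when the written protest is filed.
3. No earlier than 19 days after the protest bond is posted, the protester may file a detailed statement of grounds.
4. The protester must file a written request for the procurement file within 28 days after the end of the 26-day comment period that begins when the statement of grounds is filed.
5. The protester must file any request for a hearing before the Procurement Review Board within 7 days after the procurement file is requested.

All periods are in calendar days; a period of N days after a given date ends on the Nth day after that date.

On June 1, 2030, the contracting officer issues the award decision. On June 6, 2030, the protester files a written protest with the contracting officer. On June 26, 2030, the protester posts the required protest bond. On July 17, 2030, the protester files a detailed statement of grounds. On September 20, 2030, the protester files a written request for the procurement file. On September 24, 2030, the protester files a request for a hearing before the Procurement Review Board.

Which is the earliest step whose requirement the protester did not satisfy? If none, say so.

Step 4

(1) due by June 1, 2030 + 6 days = June 7, 2030; done June 6, 2030 — timely.
(2) due by June 18, 2030 + 9 days = June 27, 2030; done June 26, 2030 — timely.
(3) permitted from June 26, 2030 + 19 days = July 15, 2030 onward; done July 17, 2030, after the minimum wait.
(4) due by August 12, 2030 + 28 days = September 9, 2030; done September 20, 2030 — 11 days late.
That is the first point of non-compliance.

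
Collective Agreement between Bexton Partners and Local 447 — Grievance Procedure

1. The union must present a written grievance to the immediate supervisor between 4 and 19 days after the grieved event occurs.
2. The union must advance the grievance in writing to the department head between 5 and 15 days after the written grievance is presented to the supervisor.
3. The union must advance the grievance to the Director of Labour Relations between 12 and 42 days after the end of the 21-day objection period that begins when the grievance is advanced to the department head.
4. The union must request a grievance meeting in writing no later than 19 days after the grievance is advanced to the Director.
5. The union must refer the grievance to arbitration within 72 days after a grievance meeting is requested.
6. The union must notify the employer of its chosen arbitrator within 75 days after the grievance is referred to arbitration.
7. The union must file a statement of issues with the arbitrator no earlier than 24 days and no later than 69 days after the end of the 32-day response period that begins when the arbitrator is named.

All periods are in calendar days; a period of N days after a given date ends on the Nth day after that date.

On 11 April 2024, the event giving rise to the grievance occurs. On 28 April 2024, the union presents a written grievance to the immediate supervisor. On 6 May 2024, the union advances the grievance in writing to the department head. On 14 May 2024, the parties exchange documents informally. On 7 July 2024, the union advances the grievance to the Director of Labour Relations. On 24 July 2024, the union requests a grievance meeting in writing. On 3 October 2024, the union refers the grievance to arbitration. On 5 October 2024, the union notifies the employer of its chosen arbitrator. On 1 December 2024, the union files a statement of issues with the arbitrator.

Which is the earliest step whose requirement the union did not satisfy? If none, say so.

None — every step was satisfied

(1) the permitted window runs from 11 April 2024 + 4 = 15 April 2024 to 11 April 2024 + 19 = 30 April 2024; 28 April 2024 falls inside that range.
(2) the permitted window runs from 28 April 2024 + 5 = 3 May 2024 to 28 April 2024 + 15 = 13 May 2024; done 6 May 2024 — within the window.
(3) the permitted window runs from 27 May 2024 + 12 = 8 June 2024 to 27 May 2024 + 42 = 8 July 2024; done 7 July 2024 — within the window.
(4) due by 7 July 2024 + 19 days = 26 July 2024; 24 July 2024 is within that limit.
(5) due by 24 July 2024 + 72 days = 4 October 2024; done 3 October 2024 — timely.
(6) due by 3 October 2024 + 75 days = 17 December 2024; done 5 October 2024 — timely.
(7) the permitted window runs from 6 November 2024 + 24 = 30 November 2024 to 6 November 2024 + 69 = 14 January 2025; done 1 December 2024, which is between those dates.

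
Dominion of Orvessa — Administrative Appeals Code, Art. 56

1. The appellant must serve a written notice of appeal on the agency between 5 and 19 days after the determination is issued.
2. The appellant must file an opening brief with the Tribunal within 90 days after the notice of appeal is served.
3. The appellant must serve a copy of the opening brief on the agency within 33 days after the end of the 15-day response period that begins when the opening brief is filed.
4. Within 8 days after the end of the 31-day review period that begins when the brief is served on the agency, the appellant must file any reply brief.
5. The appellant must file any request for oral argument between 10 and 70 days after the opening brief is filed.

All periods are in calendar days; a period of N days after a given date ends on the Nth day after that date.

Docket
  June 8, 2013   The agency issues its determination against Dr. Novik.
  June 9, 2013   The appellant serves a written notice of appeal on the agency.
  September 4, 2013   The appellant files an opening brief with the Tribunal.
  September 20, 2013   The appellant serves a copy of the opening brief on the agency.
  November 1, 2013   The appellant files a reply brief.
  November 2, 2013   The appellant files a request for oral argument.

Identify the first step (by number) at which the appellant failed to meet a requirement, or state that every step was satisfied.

Step 1

Step 1: the window is 5–19 days after June 8, 2013 (when the determination is issued), so June 13, 2013 through June 27, 2013; June 9, 2013 is 4 days too early.
The procedure was therefore not followed at step 1.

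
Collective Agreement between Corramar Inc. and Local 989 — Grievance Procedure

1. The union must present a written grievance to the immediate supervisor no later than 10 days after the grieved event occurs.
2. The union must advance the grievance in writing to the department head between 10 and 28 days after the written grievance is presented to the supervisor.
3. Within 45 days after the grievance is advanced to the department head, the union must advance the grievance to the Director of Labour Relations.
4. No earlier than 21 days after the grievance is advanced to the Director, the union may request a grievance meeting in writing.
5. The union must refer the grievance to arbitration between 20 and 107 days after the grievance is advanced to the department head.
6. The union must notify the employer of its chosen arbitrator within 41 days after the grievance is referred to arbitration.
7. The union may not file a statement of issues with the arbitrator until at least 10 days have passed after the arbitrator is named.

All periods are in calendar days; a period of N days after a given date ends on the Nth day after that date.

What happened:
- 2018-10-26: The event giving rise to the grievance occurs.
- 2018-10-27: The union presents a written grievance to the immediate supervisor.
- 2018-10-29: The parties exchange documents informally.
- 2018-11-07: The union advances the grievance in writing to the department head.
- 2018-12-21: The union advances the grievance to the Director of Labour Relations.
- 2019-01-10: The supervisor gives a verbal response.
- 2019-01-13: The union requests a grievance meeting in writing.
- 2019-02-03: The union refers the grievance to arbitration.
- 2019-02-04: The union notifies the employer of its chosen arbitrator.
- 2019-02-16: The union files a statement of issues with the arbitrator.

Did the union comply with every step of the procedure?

Yes

(1) due by 2018-10-26 + 10 days = 2018-11-05; done 2018-10-27 — timely.
(2) the permitted window runs from 2018-10-27 + 10 = 2018-11-06 to 2018-10-27 + 28 = 2018-11-24; done 2018-11-07 — within the window.
(3) due by 2018-11-07 + 45 days = 2018-12-22; 2018-12-21 is within that limit.
(4) permitted from 2018-12-21 + 21 days = 2019-01-11 onward; done 2019-01-13 — permitted.
(5) the permitted window runs from 2018-11-07 + 20 = 2018-11-27 to 2018-11-07 + 107 = 2019-02-22; done 2019-02-03 — within the window.
(6) due by 2019-02-03 + 41 days = 2019-03-16; done 2019-02-04 — timely.
(7) permitted from 2019-02-04 + 10 days = 2019-02-14 onward; 2019-02-16 is on or after that date.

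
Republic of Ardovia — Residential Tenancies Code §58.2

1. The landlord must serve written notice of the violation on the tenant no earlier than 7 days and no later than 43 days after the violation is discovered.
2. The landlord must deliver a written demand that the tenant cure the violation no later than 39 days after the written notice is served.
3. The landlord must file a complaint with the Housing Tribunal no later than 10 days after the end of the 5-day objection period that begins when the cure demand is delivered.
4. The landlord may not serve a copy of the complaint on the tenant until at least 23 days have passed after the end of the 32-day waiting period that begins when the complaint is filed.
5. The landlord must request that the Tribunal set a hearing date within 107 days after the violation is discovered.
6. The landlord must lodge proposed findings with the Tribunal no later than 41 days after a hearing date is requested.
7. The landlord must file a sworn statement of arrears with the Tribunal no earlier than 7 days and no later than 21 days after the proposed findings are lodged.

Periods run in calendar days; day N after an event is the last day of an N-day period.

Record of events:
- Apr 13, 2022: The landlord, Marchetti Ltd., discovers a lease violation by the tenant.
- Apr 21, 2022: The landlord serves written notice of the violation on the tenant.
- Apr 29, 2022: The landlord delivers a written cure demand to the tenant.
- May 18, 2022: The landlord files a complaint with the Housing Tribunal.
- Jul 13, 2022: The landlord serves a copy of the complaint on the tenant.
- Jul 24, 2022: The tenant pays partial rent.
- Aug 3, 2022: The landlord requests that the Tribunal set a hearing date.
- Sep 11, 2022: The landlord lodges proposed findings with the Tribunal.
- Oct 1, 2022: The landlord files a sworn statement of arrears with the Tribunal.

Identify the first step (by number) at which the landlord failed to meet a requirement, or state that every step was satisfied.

Step 3

(1) the permitted window runs from Apr 13, 2022 + 7 = Apr 20, 2022 to Apr 13, 2022 + 43 = May 26, 2022; Apr 21, 2022 falls inside that range.
(2) due by Apr 21, 2022 + 39 days = May 30, 2022; done Apr 29, 2022 — timely.
(3) due by May 4, 2022 + 10 days = May 14, 2022; done May 18, 2022 — 4 days late.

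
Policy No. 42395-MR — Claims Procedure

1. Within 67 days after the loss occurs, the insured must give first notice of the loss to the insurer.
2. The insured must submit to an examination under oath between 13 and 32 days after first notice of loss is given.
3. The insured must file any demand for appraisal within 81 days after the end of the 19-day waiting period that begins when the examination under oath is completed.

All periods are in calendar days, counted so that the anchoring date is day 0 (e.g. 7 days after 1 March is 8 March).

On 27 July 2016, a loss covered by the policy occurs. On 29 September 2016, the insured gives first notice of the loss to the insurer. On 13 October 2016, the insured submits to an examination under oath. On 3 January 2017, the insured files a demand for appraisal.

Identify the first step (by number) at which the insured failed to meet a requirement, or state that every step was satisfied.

Step 1 — counting 67 days from 27 July 2016 (when the loss occurs) gives a deadline of 2 October 2016; done 29 September 2016 — timely.
Step 2 — 13 and 32 days from 29 September 2016 (when first notice of loss is given) are 12 October 2016 and 31 October 2016 respectively; done 13 October 2016 — within the window.
Step 3 — counting 81 days from 1 November 2016 (end of the 19-day waiting period, which began when the examination under oath is completed on 13 October 2016) gives a deadline of 21 January 2017; completed 3 January 2017, before the deadline.

None — every step was satisfied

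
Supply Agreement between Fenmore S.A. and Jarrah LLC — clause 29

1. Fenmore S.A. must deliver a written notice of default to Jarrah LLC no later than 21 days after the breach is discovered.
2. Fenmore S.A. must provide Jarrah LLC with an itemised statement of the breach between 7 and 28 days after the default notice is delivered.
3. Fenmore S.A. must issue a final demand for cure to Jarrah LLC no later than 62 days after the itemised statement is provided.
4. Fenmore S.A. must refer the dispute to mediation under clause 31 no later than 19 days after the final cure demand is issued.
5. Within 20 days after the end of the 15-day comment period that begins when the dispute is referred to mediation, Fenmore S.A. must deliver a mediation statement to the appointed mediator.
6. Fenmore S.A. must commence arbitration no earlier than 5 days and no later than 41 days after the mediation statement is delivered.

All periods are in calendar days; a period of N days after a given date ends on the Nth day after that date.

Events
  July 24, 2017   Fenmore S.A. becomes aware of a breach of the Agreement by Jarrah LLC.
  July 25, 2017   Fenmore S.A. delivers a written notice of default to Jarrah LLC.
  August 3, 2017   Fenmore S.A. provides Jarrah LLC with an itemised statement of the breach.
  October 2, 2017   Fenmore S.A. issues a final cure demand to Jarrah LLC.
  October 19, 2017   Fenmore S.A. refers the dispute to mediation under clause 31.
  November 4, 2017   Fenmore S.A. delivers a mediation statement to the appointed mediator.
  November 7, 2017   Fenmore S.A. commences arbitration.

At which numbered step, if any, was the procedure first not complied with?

Step 1 — counting 21 days from July 24, 2017 (when the breach is discovered) gives a deadline of August 14, 2017; done July 25, 2017 — timely.
Step 2 — 7 and 28 days from July 25, 2017 (when the default notice is delivered) are August 1, 2017 and August 22, 2017 respectively; August 3, 2017 falls inside that range.
Step 3 — counting 62 days from August 3, 2017 (when the itemised statement is provided) gives a deadline of October 4, 2017; October 2, 2017 is within that limit.
Step 4 — counting 19 days from October 2, 2017 (when the final cure demand is issued) gives a deadline of October 21, 2017; completed October 19, 2017, before the deadline.
Step 5 — counting 20 days from November 3, 2017 (end of the 15-day comment period, which began when the dispute is referred to mediation on October 19, 2017) gives a deadline of November 23, 2017; completed November 4, 2017, before the deadline.
Step 6 — 5 and 41 days from November 4, 2017 (when the mediation statement is delivered) are November 9, 2017 and December 15, 2017 respectively; November 7, 2017 is 2 days too early.

Step 6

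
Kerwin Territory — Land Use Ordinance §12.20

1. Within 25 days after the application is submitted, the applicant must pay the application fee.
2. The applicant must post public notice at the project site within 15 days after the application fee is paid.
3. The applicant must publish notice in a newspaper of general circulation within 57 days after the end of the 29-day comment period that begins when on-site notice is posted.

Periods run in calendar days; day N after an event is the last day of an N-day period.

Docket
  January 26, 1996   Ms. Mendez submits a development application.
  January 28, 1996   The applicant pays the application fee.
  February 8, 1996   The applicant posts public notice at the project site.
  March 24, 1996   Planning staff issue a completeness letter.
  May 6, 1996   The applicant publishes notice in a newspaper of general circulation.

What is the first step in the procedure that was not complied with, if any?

Step 1 — counting 25 days from January 26, 1996 (when the application is submitted) gives a deadline of February 20, 1996; January 28, 1996 is within that limit.
Step 2 — counting 15 days from January 28, 1996 (when the application fee is paid) gives a deadline of February 12, 1996; February 8, 1996 is within that limit.
Step 3 — counting 57 days from March 8, 1996 (end of the 29-day comment period, which began when on-site notice is posted on February 8, 1996) gives a deadline of May 4, 1996; May 6, 1996 misses that deadline by 2 days.

Step 3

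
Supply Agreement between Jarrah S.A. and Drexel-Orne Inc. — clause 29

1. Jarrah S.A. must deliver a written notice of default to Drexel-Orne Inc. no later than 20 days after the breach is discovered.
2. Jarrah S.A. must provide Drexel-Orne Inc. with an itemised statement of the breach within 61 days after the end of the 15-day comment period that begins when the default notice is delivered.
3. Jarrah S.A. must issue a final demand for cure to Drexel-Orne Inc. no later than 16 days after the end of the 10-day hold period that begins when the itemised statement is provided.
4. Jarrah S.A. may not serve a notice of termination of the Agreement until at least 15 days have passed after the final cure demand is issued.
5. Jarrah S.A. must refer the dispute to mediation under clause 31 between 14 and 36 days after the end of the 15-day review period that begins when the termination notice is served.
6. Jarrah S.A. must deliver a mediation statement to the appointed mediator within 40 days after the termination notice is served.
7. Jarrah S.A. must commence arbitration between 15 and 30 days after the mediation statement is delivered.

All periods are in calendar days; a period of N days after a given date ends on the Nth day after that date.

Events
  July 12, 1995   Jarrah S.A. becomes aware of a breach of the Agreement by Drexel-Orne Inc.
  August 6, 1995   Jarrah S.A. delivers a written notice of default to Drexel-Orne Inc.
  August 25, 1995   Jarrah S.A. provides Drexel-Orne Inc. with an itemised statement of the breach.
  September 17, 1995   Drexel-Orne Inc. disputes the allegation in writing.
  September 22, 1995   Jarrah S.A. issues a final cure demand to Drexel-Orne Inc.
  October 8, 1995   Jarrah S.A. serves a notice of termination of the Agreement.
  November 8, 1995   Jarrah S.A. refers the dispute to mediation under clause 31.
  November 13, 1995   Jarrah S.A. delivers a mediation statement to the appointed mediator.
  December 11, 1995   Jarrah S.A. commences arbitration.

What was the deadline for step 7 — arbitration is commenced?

Step 7 runs from November 13, 1995, when the mediation statement is delivered. The window is 15–30 days after November 13, 1995; it closes on December 13, 1995.

December 13, 1995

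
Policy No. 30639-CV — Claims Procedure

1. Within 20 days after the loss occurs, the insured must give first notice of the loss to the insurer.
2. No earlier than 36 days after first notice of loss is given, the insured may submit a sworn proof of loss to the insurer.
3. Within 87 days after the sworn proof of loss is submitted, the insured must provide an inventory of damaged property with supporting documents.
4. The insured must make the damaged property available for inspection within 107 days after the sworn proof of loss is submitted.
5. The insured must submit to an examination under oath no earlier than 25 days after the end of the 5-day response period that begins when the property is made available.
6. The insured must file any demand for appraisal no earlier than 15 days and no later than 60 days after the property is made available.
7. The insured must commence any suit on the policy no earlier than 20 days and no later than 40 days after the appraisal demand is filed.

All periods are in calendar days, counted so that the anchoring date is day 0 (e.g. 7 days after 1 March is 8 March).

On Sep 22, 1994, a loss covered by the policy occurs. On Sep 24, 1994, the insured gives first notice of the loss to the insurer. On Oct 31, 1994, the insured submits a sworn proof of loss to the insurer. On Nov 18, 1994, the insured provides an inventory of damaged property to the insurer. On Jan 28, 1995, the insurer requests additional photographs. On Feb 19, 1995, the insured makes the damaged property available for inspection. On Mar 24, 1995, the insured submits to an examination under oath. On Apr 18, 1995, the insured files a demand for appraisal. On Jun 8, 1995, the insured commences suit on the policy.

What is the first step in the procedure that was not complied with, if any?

Step 1 — counting 20 days from Sep 22, 1994 (when the loss occurs) gives a deadline of Oct 12, 1994; Sep 24, 1994 is within that limit.
Step 2 — must wait 36 days from Sep 24, 1994 (when first notice of loss is given), so not before Oct 30, 1994; done Oct 31, 1994, after the minimum wait.
Step 3 — counting 87 days from Oct 31, 1994 (when the sworn proof of loss is submitted) gives a deadline of Jan 26, 1995; completed Nov 18, 1994, before the deadline.
Step 4 — counting 107 days from Oct 31, 1994 (when the sworn proof of loss is submitted) gives a deadline of Feb 15, 1995; done Feb 19, 1995 — 4 days late.

Step 4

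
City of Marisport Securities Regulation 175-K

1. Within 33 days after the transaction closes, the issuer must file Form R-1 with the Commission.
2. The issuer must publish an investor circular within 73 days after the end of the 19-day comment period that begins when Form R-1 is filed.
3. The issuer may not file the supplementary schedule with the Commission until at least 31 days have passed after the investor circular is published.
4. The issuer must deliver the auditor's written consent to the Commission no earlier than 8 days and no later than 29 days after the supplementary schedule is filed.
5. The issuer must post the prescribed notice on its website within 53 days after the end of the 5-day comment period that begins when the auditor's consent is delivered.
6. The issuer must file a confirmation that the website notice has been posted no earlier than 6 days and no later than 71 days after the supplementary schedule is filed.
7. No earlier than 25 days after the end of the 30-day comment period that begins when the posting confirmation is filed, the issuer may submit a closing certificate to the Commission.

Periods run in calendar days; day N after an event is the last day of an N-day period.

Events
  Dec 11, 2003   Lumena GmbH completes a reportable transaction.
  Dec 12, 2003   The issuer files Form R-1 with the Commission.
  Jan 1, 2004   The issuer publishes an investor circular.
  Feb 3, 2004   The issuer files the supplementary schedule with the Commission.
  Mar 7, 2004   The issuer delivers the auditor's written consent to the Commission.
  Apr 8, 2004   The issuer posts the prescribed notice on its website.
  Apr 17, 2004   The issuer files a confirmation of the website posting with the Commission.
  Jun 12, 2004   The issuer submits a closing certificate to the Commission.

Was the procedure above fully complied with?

No

Step 1: 33 days after Dec 11, 2003 (when the transaction closes) is Jan 13, 2004; Dec 12, 2003 is within that limit.
Step 2: 73 days after Dec 31, 2003 (end of the 19-day comment period, which began when Form R-1 is filed on Dec 12, 2003) is Mar 13, 2004; completed Jan 1, 2004, before the deadline.
Step 3: the earliest permitted date is 31 days after Jan 1, 2004 (when the investor circular is published), i.e. Feb 1, 2004; Feb 3, 2004 is on or after that date.
Step 4: the window is 8–29 days after Feb 3, 2004 (when the supplementary schedule is filed), so Feb 11, 2004 through Mar 3, 2004; done Mar 7, 2004 — 4 days after the window closed.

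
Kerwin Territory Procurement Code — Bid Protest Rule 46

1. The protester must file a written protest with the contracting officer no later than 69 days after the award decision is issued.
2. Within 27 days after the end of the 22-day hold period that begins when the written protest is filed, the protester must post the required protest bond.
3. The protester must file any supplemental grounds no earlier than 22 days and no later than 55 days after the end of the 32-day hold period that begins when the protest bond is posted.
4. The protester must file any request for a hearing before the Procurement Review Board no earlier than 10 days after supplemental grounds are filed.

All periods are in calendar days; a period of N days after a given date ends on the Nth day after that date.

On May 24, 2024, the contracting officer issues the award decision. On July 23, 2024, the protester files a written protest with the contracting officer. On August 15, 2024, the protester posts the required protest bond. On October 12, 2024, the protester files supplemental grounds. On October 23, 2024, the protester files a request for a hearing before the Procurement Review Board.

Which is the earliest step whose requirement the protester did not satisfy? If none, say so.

None — every step was satisfied

(1) due by May 24, 2024 + 69 days = August 1, 2024; July 23, 2024 is within that limit.
(2) due by August 14, 2024 + 27 days = September 10, 2024; August 15, 2024 is within that limit.
(3) the permitted window runs from September 16, 2024 + 22 = October 8, 2024 to September 16, 2024 + 55 = November 10, 2024; done October 12, 2024, which is between those dates.
(4) permitted from October 12, 2024 + 10 days = October 22, 2024 onward; October 23, 2024 is on or after that date.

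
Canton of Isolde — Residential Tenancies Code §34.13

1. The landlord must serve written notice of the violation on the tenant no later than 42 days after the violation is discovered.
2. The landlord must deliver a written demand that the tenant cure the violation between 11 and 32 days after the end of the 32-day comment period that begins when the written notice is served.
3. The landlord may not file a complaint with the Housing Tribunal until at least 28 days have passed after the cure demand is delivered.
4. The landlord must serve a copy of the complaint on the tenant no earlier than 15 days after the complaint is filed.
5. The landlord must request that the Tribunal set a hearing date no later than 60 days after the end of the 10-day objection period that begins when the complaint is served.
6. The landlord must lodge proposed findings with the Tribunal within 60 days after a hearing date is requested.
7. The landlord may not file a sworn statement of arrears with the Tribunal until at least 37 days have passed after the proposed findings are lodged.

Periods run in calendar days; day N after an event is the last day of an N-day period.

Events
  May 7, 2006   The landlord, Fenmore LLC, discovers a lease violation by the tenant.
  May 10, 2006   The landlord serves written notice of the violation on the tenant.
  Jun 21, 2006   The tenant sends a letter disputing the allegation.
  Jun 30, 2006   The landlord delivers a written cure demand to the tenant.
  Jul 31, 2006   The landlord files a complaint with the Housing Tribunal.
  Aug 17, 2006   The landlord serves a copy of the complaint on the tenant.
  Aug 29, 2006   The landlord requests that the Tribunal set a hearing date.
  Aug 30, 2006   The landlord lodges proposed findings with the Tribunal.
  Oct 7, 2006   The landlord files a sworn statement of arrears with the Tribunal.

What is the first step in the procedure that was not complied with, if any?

None — every step was satisfied

(1) due by May 7, 2006 + 42 days = Jun 18, 2006; done May 10, 2006 — timely.
(2) the permitted window runs from Jun 11, 2006 + 11 = Jun 22, 2006 to Jun 11, 2006 + 32 = Jul 13, 2006; done Jun 30, 2006, which is between those dates.
(3) permitted from Jun 30, 2006 + 28 days = Jul 28, 2006 onward; Jul 31, 2006 is on or after that date.
(4) permitted from Jul 31, 2006 + 15 days = Aug 15, 2006 onward; done Aug 17, 2006 — permitted.
(5) due by Aug 27, 2006 + 60 days = Oct 26, 2006; Aug 29, 2006 is within that limit.
(6) due by Aug 29, 2006 + 60 days = Oct 28, 2006; done Aug 30, 2006 — timely.
(7) permitted from Aug 30, 2006 + 37 days = Oct 6, 2006 onward; done Oct 7, 2006 — permitted.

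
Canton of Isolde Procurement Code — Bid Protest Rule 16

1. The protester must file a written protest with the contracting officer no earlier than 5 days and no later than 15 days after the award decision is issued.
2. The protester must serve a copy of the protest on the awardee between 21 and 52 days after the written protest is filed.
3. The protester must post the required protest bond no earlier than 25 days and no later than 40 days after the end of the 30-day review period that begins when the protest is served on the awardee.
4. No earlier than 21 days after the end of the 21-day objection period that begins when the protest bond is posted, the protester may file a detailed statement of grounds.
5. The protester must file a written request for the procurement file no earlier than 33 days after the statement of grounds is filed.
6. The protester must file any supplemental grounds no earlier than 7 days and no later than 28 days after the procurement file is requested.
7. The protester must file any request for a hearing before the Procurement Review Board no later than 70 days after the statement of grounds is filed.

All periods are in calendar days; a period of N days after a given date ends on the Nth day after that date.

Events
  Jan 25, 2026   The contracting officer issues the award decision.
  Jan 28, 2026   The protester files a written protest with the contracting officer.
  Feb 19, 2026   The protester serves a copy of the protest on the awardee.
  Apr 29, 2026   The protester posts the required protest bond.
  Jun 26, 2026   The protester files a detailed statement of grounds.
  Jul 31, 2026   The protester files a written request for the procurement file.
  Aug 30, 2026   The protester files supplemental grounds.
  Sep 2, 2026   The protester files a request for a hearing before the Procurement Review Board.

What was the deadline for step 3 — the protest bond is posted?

Apr 30, 2026

The protest is served on the awardee on Feb 19, 2026; the 30-day review period therefore ends Mar 21, 2026, and step 3 runs from that date. The window is 25–40 days after Mar 21, 2026; it closes on Apr 30, 2026.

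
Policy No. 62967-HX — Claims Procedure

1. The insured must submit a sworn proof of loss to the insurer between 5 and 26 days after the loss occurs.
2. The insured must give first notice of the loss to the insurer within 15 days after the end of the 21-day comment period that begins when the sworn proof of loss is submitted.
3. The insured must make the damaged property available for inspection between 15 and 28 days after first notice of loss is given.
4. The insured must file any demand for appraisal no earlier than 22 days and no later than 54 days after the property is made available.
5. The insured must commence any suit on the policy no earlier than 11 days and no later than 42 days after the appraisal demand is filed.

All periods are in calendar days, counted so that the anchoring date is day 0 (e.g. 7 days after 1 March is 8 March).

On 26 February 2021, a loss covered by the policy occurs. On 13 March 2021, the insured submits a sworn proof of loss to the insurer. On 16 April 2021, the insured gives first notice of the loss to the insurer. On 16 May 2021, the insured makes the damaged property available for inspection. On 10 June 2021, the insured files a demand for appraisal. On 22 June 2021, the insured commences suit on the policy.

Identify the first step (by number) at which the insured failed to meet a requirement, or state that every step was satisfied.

Step 3

Step 1: the window is 5–26 days after 26 February 2021 (when the loss occurs), so 3 March 2021 through 24 March 2021; done 13 March 2021 — within the window.
Step 2: 15 days after 3 April 2021 (end of the 21-day comment period, which began when the sworn proof of loss is submitted on 13 March 2021) is 18 April 2021; completed 16 April 2021, before the deadline.
Step 3: the window is 15–28 days after 16 April 2021 (when first notice of loss is given), so 1 May 2021 through 14 May 2021; done 16 May 2021 — 2 days after the window closed.
No need to go further; step 3 was not satisfied.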